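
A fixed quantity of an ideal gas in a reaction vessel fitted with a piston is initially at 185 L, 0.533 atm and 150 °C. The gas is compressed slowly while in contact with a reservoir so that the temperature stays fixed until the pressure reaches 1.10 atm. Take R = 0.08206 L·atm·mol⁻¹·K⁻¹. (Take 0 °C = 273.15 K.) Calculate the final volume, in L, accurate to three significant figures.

V₂ ≈ 89.6 L

Convert: T₁ = 423.1 K.
Isothermal, so P V is constant: T₂ = T₁; V₂ = V₁·(P₁/P₂) = 89.64 L.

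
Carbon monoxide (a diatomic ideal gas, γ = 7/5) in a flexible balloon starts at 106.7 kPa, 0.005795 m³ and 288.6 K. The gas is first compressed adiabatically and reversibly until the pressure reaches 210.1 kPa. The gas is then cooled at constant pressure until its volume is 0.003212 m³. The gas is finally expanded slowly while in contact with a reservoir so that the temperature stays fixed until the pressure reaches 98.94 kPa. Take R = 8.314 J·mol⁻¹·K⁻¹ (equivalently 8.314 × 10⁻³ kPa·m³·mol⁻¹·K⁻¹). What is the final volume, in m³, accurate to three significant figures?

V₄ ≈ 0.00682 m³

Adiabatic (γ = 7/5), T V^(γ−1) and P V^γ constant: T₂ = T₁·(P₂/P₁)^((γ−1)/γ) = 350.2 K; V₂ = V₁·(P₁/P₂)^(1/γ) = 0.003572 m³.
P constant ⇒ V ∝ T: P₃ = P₂; T₃ = T₂·(V₃/V₂) = 315.0 K.
Isothermal, so P V is constant: T₄ = T₃; V₄ = V₃·(P₃/P₄) = 0.006821 m³.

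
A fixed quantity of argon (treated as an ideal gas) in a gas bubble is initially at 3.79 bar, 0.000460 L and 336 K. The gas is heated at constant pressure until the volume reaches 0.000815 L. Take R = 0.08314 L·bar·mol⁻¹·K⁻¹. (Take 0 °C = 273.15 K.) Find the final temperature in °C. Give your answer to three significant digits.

T₂ ≈ 322 °C

Isobaric, so V/T is constant: P₂ = P₁; T₂ = T₁·(V₂/V₁) = 595.3 K.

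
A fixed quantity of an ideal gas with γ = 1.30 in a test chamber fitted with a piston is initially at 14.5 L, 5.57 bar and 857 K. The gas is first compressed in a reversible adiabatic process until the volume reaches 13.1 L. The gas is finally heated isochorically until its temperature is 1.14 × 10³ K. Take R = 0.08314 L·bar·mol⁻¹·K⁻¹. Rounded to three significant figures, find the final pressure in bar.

P₃ ≈ 8.20 bar

Adiabatic (γ = 1.30), T V^(γ−1) and P V^γ constant: T₂ = T₁·(V₁/V₂)^(γ−1) = 883.5 K; P₂ = P₁·(V₁/V₂)^γ = 6.356 bar.
V constant ⇒ P ∝ T: V₃ = V₂; P₃ = P₂·(T₃/T₂) = 8.201 bar.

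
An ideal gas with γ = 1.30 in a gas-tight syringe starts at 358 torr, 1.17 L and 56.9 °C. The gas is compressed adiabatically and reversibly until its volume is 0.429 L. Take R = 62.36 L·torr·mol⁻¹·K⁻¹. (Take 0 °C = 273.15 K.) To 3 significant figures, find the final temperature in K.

Convert: T₁ = 330.0 K.
Adiabatic (γ = 1.30), T V^(γ−1) and P V^γ constant: T₂ = T₁·(V₁/V₂)^(γ−1) = 446.0 K; P₂ = P₁·(V₁/V₂)^γ = 1319 torr.

T₂ ≈ 446 K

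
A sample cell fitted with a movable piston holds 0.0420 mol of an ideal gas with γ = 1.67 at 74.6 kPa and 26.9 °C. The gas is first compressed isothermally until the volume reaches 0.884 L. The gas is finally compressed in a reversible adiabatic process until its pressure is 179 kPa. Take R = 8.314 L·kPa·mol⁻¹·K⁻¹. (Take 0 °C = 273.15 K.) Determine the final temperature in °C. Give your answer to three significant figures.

T₃ ≈ 80.9 °C

Convert: T₁ = 300.0 K.
From PV = nRT: V₁ = nRT₁/P₁ = 1.404 L.
Isothermal, so P V is constant: T₂ = T₁; P₂ = P₁·(V₁/V₂) = 118.5 kPa.
Adiabatic (γ = 1.67), T V^(γ−1) and P V^γ constant: T₃ = T₂·(P₃/P₂)^((γ−1)/γ) = 354.0 K; V₃ = V₂·(P₂/P₃)^(1/γ) = 0.6906 L.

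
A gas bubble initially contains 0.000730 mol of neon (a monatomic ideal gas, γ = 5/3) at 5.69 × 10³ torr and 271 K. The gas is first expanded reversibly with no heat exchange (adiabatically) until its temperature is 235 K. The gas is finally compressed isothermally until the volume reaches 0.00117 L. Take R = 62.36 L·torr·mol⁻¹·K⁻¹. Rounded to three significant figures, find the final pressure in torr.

P₃ ≈ 9.14e+03 torr

From PV = nRT: V₁ = nRT₁/P₁ = 0.002168 L.
Adiabatic (γ = 5/3), T V^(γ−1) and P V^γ constant: P₂ = P₁·(T₂/T₁)^(γ/(γ−1)) = 3984 torr; V₂ = V₁·(T₁/T₂)^(1/(γ−1)) = 0.002685 L.
Isothermal, so P V is constant: T₃ = T₂; P₃ = P₂·(V₂/V₃) = 9143 torr.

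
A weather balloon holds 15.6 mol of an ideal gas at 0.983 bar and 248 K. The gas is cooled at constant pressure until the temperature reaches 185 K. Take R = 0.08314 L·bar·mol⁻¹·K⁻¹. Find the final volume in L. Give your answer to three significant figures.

From PV = nRT: V₁ = nRT₁/P₁ = 327.2 L.
P constant ⇒ V ∝ T: P₂ = P₁; V₂ = V₁·(T₂/T₁) = 244.1 L.

V₂ ≈ 244 L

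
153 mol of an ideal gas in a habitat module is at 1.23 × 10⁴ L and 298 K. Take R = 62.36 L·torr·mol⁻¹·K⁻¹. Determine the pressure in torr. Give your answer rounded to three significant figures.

P ≈ 231 torr

PV = nRT ⇒ P = nRT/V = (153 × 62.36 × 298) / 1.23e+04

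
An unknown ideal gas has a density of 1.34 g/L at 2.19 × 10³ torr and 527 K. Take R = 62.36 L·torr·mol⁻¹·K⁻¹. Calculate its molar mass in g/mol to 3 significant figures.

M ≈ 20.1 g/mol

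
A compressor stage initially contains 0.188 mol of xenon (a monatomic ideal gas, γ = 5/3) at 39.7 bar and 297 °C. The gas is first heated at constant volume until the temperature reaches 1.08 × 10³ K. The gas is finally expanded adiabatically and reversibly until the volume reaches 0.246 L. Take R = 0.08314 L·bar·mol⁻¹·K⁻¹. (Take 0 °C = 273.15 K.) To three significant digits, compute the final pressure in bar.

Convert: T₁ = 570.1 K.
From PV = nRT: V₁ = nRT₁/P₁ = 0.2245 L.
V constant ⇒ P ∝ T: V₂ = V₁; P₂ = P₁·(T₂/T₁) = 75.20 bar.
Reversible adiabatic, γ = 5/3: T₃ = T₂·(V₂/V₃)^(γ−1) = 1016 K; P₃ = P₂·(V₂/V₃)^γ = 64.56 bar.

P₃ ≈ 64.6 bar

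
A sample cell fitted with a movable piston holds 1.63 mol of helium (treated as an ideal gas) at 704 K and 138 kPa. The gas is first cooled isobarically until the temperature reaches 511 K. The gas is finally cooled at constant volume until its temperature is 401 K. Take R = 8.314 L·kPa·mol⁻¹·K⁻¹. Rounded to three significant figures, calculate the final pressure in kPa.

P₃ ≈ 108 kPa

From PV = nRT: V₁ = nRT₁/P₁ = 69.13 L.
Isobaric, so V/T is constant: P₂ = P₁; V₂ = V₁·(T₂/T₁) = 50.18 L.
Isochoric, so P/T is constant: V₃ = V₂; P₃ = P₂·(T₃/T₂) = 108.3 kPa.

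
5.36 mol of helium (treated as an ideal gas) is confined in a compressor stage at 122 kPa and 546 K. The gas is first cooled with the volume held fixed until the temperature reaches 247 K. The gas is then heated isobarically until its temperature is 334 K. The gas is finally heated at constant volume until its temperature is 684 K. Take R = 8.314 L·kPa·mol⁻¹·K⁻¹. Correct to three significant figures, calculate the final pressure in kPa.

P₄ ≈ 113 kPa

From PV = nRT: V₁ = nRT₁/P₁ = 199.4 L.
Isochoric, so P/T is constant: V₂ = V₁; P₂ = P₁·(T₂/T₁) = 55.19 kPa.
P constant ⇒ V ∝ T: P₃ = P₂; V₃ = V₂·(T₃/T₂) = 269.7 L.
V constant ⇒ P ∝ T: V₄ = V₃; P₄ = P₃·(T₄/T₃) = 113.0 kPa.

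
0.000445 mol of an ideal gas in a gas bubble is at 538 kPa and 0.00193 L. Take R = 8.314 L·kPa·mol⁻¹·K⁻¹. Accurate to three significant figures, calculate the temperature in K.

T ≈ 281 K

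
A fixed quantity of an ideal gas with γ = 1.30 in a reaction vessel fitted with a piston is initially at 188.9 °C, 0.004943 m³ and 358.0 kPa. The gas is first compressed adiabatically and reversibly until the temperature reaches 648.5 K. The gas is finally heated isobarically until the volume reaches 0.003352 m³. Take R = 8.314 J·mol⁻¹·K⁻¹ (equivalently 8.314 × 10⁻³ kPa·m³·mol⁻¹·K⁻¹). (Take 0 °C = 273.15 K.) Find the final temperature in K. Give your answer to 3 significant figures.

Convert: T₁ = 462.0 K.
Reversible adiabatic, γ = 1.30: P₂ = P₁·(T₂/T₁)^(γ/(γ−1)) = 1555 kPa; V₂ = V₁·(T₁/T₂)^(1/(γ−1)) = 0.001597 m³.
P constant ⇒ V ∝ T: P₃ = P₂; T₃ = T₂·(V₃/V₂) = 1361 K.

T₃ ≈ 1.36e+03 K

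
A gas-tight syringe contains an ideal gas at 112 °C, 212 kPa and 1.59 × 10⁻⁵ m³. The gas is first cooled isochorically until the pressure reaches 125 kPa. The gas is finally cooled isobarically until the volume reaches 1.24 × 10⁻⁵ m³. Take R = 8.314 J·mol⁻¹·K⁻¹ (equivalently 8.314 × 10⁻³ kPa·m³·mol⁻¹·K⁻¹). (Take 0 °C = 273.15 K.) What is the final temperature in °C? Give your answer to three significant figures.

T₃ ≈ -96.0 °C

Convert: T₁ = 385.1 K.
V constant ⇒ P ∝ T: V₂ = V₁; T₂ = T₁·(P₂/P₁) = 227.1 K.
P constant ⇒ V ∝ T: P₃ = P₂; T₃ = T₂·(V₃/V₂) = 177.1 K.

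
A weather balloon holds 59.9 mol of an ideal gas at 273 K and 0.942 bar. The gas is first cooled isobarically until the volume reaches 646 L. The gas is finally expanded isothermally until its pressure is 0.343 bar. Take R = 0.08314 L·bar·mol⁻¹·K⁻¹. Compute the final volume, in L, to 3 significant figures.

From PV = nRT: V₁ = nRT₁/P₁ = 1443 L.
P constant ⇒ V ∝ T: P₂ = P₁; T₂ = T₁·(V₂/V₁) = 122.2 K.
Isothermal, so P V is constant: T₃ = T₂; V₃ = V₂·(P₂/P₃) = 1774 L.

V₃ ≈ 1.77e+03 L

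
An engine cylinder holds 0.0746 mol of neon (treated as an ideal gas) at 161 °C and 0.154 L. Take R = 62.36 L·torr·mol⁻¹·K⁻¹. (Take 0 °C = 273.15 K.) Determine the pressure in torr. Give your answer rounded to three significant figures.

Convert: T = 434.15 K.
PV = nRT ⇒ P = nRT/V = (0.0746 × 62.36 × 434.15) / 0.154

P ≈ 1.31e+04 torr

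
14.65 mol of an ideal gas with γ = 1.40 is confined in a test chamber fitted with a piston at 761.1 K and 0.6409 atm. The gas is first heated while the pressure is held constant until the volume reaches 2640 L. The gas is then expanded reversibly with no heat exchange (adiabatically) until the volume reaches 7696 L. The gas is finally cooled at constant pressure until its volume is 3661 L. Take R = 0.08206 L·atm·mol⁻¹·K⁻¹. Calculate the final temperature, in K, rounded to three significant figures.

T₄ ≈ 436 K

From PV = nRT: V₁ = nRT₁/P₁ = 1428 L.
P constant ⇒ V ∝ T: P₂ = P₁; T₂ = T₁·(V₂/V₁) = 1407 K.
Reversible adiabatic, γ = 1.40: T₃ = T₂·(V₂/V₃)^(γ−1) = 917.4 K; P₃ = P₂·(V₂/V₃)^γ = 0.1433 atm.
Isobaric, so V/T is constant: P₄ = P₃; T₄ = T₃·(V₄/V₃) = 436.4 K.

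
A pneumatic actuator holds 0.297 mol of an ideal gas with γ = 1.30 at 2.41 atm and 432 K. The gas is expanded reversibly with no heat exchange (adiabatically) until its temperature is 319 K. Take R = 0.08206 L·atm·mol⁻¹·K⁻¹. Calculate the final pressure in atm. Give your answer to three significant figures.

P₂ ≈ 0.648 atm

From PV = nRT: V₁ = nRT₁/P₁ = 4.369 L.
Reversible adiabatic, γ = 1.30: P₂ = P₁·(T₂/T₁)^(γ/(γ−1)) = 0.6477 atm; V₂ = V₁·(T₁/T₂)^(1/(γ−1)) = 12.00 L.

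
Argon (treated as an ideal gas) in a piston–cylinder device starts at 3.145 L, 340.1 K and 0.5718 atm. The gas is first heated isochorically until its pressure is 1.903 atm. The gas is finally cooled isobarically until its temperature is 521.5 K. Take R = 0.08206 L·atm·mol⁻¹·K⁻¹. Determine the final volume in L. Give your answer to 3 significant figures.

V₃ ≈ 1.45 L

Isochoric, so P/T is constant: V₂ = V₁; T₂ = T₁·(P₂/P₁) = 1132 K.
Isobaric, so V/T is constant: P₃ = P₂; V₃ = V₂·(T₃/T₂) = 1.449 L.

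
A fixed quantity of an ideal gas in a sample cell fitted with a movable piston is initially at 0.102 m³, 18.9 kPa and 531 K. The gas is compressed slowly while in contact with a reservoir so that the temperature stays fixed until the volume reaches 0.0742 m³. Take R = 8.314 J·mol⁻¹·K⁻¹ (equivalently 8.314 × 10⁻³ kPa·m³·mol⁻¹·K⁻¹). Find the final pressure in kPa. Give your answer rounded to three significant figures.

P₂ ≈ 26.0 kPa

T constant ⇒ Boyle's law P V = const: T₂ = T₁; P₂ = P₁·(V₁/V₂) = 25.98 kPa.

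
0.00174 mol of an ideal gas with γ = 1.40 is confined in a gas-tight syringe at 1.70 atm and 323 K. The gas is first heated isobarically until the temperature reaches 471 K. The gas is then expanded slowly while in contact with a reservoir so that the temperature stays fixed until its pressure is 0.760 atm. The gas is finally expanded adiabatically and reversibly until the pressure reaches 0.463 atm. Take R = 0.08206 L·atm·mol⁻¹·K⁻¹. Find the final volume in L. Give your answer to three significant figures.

V₄ ≈ 0.126 L

From PV = nRT: V₁ = nRT₁/P₁ = 0.02713 L.
P constant ⇒ V ∝ T: P₂ = P₁; V₂ = V₁·(T₂/T₁) = 0.03956 L.
Isothermal, so P V is constant: T₃ = T₂; V₃ = V₂·(P₂/P₃) = 0.08849 L.
Adiabatic (γ = 1.40), T V^(γ−1) and P V^γ constant: T₄ = T₃·(P₄/P₃)^((γ−1)/γ) = 408.8 K; V₄ = V₃·(P₃/P₄)^(1/γ) = 0.1261 L.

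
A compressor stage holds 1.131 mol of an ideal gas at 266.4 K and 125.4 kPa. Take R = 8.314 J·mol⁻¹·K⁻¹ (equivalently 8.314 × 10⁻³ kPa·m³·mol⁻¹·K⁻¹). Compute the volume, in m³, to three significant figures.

V ≈ 0.0200 m³

PV = nRT ⇒ V = nRT/P = (1.131 × 8.314 × 10⁻³ × 266.4) / 125.4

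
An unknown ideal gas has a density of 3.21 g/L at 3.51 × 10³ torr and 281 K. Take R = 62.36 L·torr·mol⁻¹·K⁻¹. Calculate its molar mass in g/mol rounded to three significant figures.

M ≈ 16.0 g/mol

ρ = PM/(RT) ⇒ M = ρRT/P = (3.21 × 62.36 × 281.0) / 3.51e+03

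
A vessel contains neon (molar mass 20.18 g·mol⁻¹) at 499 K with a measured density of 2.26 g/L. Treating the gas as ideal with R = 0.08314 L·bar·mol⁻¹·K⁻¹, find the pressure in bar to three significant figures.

ρ = PM/(RT) ⇒ P = ρRT/M = (2.26 × 0.08314 × 499.0) / 20.18

P ≈ 4.65 bar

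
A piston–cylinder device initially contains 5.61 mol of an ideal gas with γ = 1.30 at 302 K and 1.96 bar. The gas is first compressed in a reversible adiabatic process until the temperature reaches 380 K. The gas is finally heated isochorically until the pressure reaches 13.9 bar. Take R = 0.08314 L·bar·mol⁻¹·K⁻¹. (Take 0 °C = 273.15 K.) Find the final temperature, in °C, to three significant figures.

T₃ ≈ 723 °C

From PV = nRT: V₁ = nRT₁/P₁ = 71.87 L.
Reversible adiabatic, γ = 1.30: P₂ = P₁·(T₂/T₁)^(γ/(γ−1)) = 5.304 bar; V₂ = V₁·(T₁/T₂)^(1/(γ−1)) = 33.41 L.
Isochoric, so P/T is constant: V₃ = V₂; T₃ = T₂·(P₃/P₂) = 995.8 K.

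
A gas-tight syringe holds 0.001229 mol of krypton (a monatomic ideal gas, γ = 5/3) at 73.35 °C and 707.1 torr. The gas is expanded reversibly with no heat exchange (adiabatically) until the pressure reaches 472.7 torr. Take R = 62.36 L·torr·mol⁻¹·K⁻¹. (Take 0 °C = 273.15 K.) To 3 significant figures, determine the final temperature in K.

T₂ ≈ 295 K

Convert: T₁ = 346.5 K.
From PV = nRT: V₁ = nRT₁/P₁ = 0.03756 L.
Adiabatic (γ = 5/3), T V^(γ−1) and P V^γ constant: T₂ = T₁·(P₂/P₁)^((γ−1)/γ) = 294.9 K; V₂ = V₁·(P₁/P₂)^(1/γ) = 0.04782 L.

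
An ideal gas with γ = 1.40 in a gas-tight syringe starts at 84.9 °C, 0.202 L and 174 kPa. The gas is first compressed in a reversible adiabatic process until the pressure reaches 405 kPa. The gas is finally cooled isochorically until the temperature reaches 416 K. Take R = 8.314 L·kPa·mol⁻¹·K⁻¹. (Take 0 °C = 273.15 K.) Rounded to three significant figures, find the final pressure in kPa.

Convert: T₁ = 358.0 K.
Reversible adiabatic, γ = 1.40: T₂ = T₁·(P₂/P₁)^((γ−1)/γ) = 455.8 K; V₂ = V₁·(P₁/P₂)^(1/γ) = 0.1105 L.
Isochoric, so P/T is constant: V₃ = V₂; P₃ = P₂·(T₃/T₂) = 369.6 kPa.

P₃ ≈ 370 kPa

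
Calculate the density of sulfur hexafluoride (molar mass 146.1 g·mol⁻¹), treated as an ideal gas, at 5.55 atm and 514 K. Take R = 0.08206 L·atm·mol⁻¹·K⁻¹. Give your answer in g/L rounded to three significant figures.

ρ = PM/(RT) = (5.55 × 146.1) / (0.08206 × 514.0)

ρ ≈ 19.2 g/L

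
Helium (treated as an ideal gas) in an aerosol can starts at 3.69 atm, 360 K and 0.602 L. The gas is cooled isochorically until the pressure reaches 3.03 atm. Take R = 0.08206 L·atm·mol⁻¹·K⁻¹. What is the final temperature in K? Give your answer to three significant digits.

T₂ ≈ 296 K

V constant ⇒ P ∝ T: V₂ = V₁; T₂ = T₁·(P₂/P₁) = 295.6 K.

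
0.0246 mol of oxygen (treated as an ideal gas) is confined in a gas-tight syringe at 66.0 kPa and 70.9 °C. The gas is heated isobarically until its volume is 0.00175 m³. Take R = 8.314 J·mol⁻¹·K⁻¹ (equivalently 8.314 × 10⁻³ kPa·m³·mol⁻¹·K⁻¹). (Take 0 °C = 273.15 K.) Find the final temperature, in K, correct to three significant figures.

T₂ ≈ 565 K

Convert: T₁ = 344.0 K.
From PV = nRT: V₁ = nRT₁/P₁ = 0.001066 m³.
Isobaric, so V/T is constant: P₂ = P₁; T₂ = T₁·(V₂/V₁) = 564.7 K.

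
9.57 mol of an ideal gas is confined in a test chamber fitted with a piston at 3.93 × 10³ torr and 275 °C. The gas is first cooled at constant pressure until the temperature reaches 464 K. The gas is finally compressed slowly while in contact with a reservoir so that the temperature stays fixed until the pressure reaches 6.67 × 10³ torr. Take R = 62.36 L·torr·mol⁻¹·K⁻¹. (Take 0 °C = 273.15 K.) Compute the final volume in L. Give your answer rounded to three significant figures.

V₃ ≈ 41.5 L

Convert: T₁ = 548.1 K.
From PV = nRT: V₁ = nRT₁/P₁ = 83.24 L.
Isobaric, so V/T is constant: P₂ = P₁; V₂ = V₁·(T₂/T₁) = 70.46 L.
Isothermal, so P V is constant: T₃ = T₂; V₃ = V₂·(P₂/P₃) = 41.52 L.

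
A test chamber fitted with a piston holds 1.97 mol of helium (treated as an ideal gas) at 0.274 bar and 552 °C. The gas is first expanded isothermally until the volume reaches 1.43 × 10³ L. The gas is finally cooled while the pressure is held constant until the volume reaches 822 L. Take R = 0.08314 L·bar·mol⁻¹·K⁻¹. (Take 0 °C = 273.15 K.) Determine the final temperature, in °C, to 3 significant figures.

Convert: T₁ = 825.1 K.
From PV = nRT: V₁ = nRT₁/P₁ = 493.2 L.
Isothermal, so P V is constant: T₂ = T₁; P₂ = P₁·(V₁/V₂) = 0.09451 bar.
P constant ⇒ V ∝ T: P₃ = P₂; T₃ = T₂·(V₃/V₂) = 474.3 K.

T₃ ≈ 201 °C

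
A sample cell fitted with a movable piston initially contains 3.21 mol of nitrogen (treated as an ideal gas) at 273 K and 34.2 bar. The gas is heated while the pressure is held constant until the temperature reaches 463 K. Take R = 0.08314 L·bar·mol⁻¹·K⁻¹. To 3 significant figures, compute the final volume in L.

From PV = nRT: V₁ = nRT₁/P₁ = 2.130 L.
P constant ⇒ V ∝ T: P₂ = P₁; V₂ = V₁·(T₂/T₁) = 3.613 L.

V₂ ≈ 3.61 L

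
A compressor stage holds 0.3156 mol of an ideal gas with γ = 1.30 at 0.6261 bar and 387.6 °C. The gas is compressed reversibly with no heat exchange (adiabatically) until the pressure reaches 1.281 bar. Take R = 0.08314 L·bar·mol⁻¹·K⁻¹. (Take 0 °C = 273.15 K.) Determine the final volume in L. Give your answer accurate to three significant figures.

Convert: T₁ = 660.8 K.
From PV = nRT: V₁ = nRT₁/P₁ = 27.69 L.
Reversible adiabatic, γ = 1.30: T₂ = T₁·(P₂/P₁)^((γ−1)/γ) = 779.4 K; V₂ = V₁·(P₁/P₂)^(1/γ) = 15.97 L.

V₂ ≈ 16.0 L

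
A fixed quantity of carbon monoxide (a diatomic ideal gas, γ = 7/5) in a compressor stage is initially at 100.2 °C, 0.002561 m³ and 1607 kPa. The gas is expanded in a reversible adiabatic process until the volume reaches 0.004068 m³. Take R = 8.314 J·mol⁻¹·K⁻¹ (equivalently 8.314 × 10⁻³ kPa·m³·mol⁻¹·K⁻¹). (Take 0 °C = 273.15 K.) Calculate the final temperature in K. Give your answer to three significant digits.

T₂ ≈ 310 K

Convert: T₁ = 373.3 K.
Reversible adiabatic, γ = 7/5: T₂ = T₁·(V₁/V₂)^(γ−1) = 310.3 K; P₂ = P₁·(V₁/V₂)^γ = 840.7 kPa.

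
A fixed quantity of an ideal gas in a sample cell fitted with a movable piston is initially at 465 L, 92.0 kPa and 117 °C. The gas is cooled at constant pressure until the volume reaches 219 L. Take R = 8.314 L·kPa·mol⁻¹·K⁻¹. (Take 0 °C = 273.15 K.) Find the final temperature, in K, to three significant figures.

T₂ ≈ 184 K

Convert: T₁ = 390.1 K.
P constant ⇒ V ∝ T: P₂ = P₁; T₂ = T₁·(V₂/V₁) = 183.7 K.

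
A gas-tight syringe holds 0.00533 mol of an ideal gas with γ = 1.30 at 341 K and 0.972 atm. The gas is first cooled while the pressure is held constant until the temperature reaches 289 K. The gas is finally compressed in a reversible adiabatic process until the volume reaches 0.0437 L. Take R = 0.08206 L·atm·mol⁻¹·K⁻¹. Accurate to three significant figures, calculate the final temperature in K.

T₃ ≈ 401 K

From PV = nRT: V₁ = nRT₁/P₁ = 0.1534 L.
P constant ⇒ V ∝ T: P₂ = P₁; V₂ = V₁·(T₂/T₁) = 0.1300 L.
Reversible adiabatic, γ = 1.30: T₃ = T₂·(V₂/V₃)^(γ−1) = 400.8 K; P₃ = P₂·(V₂/V₃)^γ = 4.012 atm.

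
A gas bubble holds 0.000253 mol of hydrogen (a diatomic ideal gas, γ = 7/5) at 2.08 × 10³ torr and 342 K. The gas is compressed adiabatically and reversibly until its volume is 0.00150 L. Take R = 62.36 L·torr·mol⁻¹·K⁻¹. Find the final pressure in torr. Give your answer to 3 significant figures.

P₂ ≈ 4.48e+03 torr

From PV = nRT: V₁ = nRT₁/P₁ = 0.002594 L.
Adiabatic (γ = 7/5), T V^(γ−1) and P V^γ constant: T₂ = T₁·(V₁/V₂)^(γ−1) = 425.8 K; P₂ = P₁·(V₁/V₂)^γ = 4478 torr.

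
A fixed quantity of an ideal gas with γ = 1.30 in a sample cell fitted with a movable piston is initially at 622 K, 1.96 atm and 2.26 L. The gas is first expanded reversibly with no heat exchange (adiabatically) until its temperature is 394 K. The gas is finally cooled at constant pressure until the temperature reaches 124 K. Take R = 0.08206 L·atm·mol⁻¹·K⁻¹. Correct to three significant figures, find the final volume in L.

V₃ ≈ 3.26 L

Adiabatic (γ = 1.30), T V^(γ−1) and P V^γ constant: P₂ = P₁·(T₂/T₁)^(γ/(γ−1)) = 0.2710 atm; V₂ = V₁·(T₁/T₂)^(1/(γ−1)) = 10.35 L.
P constant ⇒ V ∝ T: P₃ = P₂; V₃ = V₂·(T₃/T₂) = 3.258 L.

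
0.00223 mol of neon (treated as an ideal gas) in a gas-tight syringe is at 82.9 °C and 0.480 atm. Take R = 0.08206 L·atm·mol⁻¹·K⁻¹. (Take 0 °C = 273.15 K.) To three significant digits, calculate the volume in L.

Convert: T = 356.05 K.
PV = nRT ⇒ V = nRT/P = (0.00223 × 0.08206 × 356.05) / 0.480

V ≈ 0.136 L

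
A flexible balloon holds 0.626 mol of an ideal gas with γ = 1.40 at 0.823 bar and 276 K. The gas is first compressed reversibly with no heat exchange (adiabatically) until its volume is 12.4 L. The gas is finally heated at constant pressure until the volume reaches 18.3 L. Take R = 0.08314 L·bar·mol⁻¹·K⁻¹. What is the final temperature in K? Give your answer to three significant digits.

From PV = nRT: V₁ = nRT₁/P₁ = 17.45 L.
Reversible adiabatic, γ = 1.40: T₂ = T₁·(V₁/V₂)^(γ−1) = 316.4 K; P₂ = P₁·(V₁/V₂)^γ = 1.328 bar.
Isobaric, so V/T is constant: P₃ = P₂; T₃ = T₂·(V₃/V₂) = 467.0 K.

T₃ ≈ 467 K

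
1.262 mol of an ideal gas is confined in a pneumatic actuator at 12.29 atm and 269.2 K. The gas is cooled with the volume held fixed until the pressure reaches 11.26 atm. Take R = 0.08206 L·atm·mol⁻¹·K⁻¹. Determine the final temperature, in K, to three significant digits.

From PV = nRT: V₁ = nRT₁/P₁ = 2.268 L.
V constant ⇒ P ∝ T: V₂ = V₁; T₂ = T₁·(P₂/P₁) = 246.6 K.

T₂ ≈ 247 K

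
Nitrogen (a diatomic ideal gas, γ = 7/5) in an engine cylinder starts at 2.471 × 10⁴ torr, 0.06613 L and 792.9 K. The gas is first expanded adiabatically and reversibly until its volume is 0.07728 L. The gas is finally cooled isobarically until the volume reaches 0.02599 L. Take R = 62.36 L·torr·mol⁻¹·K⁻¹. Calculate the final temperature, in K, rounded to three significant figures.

Reversible adiabatic, γ = 7/5: T₂ = T₁·(V₁/V₂)^(γ−1) = 745.0 K; P₂ = P₁·(V₁/V₂)^γ = 1.987e+04 torr.
Isobaric, so V/T is constant: P₃ = P₂; T₃ = T₂·(V₃/V₂) = 250.5 K.

T₃ ≈ 251 K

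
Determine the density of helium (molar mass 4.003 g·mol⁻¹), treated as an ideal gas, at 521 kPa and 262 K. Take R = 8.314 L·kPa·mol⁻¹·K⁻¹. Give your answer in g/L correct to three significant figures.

ρ ≈ 0.957 g/L

ρ = PM/(RT) = (521 × 4.003) / (8.314 × 262.0)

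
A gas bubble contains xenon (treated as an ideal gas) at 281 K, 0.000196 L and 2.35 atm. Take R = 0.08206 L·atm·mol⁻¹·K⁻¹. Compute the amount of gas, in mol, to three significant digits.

n ≈ 2.00e-05 mol

PV = nRT ⇒ n = PV/(RT) = (2.35 × 0.000196) / (0.08206 × 281)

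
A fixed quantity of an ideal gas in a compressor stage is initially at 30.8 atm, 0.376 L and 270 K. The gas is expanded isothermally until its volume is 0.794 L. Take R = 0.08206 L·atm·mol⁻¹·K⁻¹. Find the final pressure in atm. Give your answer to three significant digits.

Isothermal, so P V is constant: T₂ = T₁; P₂ = P₁·(V₁/V₂) = 14.59 atm.

P₂ ≈ 14.6 atm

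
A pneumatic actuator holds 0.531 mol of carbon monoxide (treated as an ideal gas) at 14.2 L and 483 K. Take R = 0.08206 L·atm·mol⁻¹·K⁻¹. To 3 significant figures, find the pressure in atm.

PV = nRT ⇒ P = nRT/V = (0.531 × 0.08206 × 483) / 14.2

P ≈ 1.48 atm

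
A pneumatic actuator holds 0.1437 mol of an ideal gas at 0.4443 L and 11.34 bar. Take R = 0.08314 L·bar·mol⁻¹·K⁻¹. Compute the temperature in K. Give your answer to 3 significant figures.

PV = nRT ⇒ T = PV/(nR) = (11.34 × 0.4443) / (0.1437 × 0.08314)

T ≈ 422 K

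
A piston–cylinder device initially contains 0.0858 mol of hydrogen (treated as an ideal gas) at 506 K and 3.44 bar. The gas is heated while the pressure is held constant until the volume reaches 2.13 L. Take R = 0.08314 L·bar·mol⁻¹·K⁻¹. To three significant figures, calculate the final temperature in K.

T₂ ≈ 1.03e+03 K

From PV = nRT: V₁ = nRT₁/P₁ = 1.049 L.
P constant ⇒ V ∝ T: P₂ = P₁; T₂ = T₁·(V₂/V₁) = 1027 K.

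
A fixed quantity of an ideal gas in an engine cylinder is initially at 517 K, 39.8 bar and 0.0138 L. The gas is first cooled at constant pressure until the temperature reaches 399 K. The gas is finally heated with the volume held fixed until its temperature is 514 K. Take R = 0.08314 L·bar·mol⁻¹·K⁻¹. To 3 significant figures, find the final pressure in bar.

Isobaric, so V/T is constant: P₂ = P₁; V₂ = V₁·(T₂/T₁) = 0.01065 L.
V constant ⇒ P ∝ T: V₃ = V₂; P₃ = P₂·(T₃/T₂) = 51.27 bar.

P₃ ≈ 51.3 bar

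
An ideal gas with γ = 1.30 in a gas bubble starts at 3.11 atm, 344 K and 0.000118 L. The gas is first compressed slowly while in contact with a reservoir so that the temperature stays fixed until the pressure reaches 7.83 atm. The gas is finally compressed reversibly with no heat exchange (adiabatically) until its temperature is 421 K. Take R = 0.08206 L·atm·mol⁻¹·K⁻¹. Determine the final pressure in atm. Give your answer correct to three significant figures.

P₃ ≈ 18.8 atm

T constant ⇒ Boyle's law P V = const: T₂ = T₁; V₂ = V₁·(P₁/P₂) = 4.687e-05 L.
Reversible adiabatic, γ = 1.30: P₃ = P₂·(T₃/T₂)^(γ/(γ−1)) = 18.79 atm; V₃ = V₂·(T₂/T₃)^(1/(γ−1)) = 2.390e-05 L.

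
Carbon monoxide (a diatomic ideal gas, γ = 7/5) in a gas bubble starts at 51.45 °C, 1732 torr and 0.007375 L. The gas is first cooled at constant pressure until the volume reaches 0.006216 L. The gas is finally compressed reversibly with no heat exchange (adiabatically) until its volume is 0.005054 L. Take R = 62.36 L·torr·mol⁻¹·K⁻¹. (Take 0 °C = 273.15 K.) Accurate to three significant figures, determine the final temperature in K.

T₃ ≈ 297 K

Convert: T₁ = 324.6 K.
P constant ⇒ V ∝ T: P₂ = P₁; T₂ = T₁·(V₂/V₁) = 273.6 K.
Adiabatic (γ = 7/5), T V^(γ−1) and P V^γ constant: T₃ = T₂·(V₂/V₃)^(γ−1) = 297.2 K; P₃ = P₂·(V₂/V₃)^γ = 2314 torr.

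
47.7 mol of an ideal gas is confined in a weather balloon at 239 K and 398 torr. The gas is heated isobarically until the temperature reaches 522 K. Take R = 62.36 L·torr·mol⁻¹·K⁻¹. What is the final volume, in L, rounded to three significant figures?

From PV = nRT: V₁ = nRT₁/P₁ = 1786 L.
Isobaric, so V/T is constant: P₂ = P₁; V₂ = V₁·(T₂/T₁) = 3901 L.

V₂ ≈ 3.90e+03 L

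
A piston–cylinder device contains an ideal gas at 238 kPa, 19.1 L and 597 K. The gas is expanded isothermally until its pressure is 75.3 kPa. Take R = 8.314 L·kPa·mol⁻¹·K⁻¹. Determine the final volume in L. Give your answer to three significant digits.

T constant ⇒ Boyle's law P V = const: T₂ = T₁; V₂ = V₁·(P₁/P₂) = 60.37 L.

V₂ ≈ 60.4 L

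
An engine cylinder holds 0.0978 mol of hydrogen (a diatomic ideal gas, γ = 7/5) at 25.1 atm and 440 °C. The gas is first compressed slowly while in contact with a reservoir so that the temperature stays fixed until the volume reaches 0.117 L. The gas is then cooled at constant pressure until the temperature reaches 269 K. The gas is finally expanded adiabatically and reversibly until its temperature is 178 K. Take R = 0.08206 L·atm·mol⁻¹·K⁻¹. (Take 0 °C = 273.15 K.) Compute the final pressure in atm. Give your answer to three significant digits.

P₄ ≈ 11.5 atm

Convert: T₁ = 713.1 K.
From PV = nRT: V₁ = nRT₁/P₁ = 0.2280 L.
Isothermal, so P V is constant: T₂ = T₁; P₂ = P₁·(V₁/V₂) = 48.92 atm.
P constant ⇒ V ∝ T: P₃ = P₂; V₃ = V₂·(T₃/T₂) = 0.04413 L.
Adiabatic (γ = 7/5), T V^(γ−1) and P V^γ constant: P₄ = P₃·(T₄/T₃)^(γ/(γ−1)) = 11.53 atm; V₄ = V₃·(T₃/T₄)^(1/(γ−1)) = 0.1239 L.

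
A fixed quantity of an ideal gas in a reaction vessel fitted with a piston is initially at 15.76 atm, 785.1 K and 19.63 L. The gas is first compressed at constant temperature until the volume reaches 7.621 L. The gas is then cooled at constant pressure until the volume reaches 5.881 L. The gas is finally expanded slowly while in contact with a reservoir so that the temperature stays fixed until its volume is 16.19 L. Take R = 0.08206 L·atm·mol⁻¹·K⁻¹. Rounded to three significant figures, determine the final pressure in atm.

Isothermal, so P V is constant: T₂ = T₁; P₂ = P₁·(V₁/V₂) = 40.59 atm.
Isobaric, so V/T is constant: P₃ = P₂; T₃ = T₂·(V₃/V₂) = 605.8 K.
Isothermal, so P V is constant: T₄ = T₃; P₄ = P₃·(V₃/V₄) = 14.75 atm.

P₄ ≈ 14.7 atm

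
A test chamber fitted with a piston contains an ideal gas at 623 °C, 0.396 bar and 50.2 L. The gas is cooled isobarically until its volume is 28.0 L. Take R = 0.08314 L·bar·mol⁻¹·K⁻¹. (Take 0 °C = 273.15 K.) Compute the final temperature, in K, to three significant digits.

Convert: T₁ = 896.1 K.
Isobaric, so V/T is constant: P₂ = P₁; T₂ = T₁·(V₂/V₁) = 499.8 K.

T₂ ≈ 500 K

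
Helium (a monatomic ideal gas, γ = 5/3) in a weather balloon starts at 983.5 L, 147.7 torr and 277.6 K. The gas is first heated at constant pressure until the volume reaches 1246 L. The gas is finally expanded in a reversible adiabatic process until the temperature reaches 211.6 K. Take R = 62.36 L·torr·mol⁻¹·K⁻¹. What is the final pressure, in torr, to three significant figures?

P₃ ≈ 41.5 torr

P constant ⇒ V ∝ T: P₂ = P₁; T₂ = T₁·(V₂/V₁) = 351.7 K.
Reversible adiabatic, γ = 5/3: P₃ = P₂·(T₃/T₂)^(γ/(γ−1)) = 41.47 torr; V₃ = V₂·(T₂/T₃)^(1/(γ−1)) = 2670 L.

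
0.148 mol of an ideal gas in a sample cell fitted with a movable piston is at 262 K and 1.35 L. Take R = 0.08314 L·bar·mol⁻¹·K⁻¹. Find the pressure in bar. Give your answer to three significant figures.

PV = nRT ⇒ P = nRT/V = (0.148 × 0.08314 × 262) / 1.35

P ≈ 2.39 bar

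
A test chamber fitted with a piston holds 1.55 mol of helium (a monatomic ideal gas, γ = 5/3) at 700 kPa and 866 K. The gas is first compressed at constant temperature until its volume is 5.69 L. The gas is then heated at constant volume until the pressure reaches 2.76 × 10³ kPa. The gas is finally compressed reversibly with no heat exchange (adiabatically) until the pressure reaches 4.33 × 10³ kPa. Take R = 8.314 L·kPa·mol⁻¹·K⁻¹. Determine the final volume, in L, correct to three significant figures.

From PV = nRT: V₁ = nRT₁/P₁ = 15.94 L.
Isothermal, so P V is constant: T₂ = T₁; P₂ = P₁·(V₁/V₂) = 1961 kPa.
Isochoric, so P/T is constant: V₃ = V₂; T₃ = T₂·(P₃/P₂) = 1219 K.
Reversible adiabatic, γ = 5/3: T₄ = T₃·(P₄/P₃)^((γ−1)/γ) = 1459 K; V₄ = V₃·(P₃/P₄)^(1/γ) = 4.343 L.

V₄ ≈ 4.34 L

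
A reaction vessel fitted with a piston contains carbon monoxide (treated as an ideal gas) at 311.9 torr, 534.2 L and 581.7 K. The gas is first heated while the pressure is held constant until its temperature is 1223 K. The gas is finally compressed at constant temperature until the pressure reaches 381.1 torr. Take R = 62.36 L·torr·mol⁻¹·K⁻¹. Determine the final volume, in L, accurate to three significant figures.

V₃ ≈ 919 L

P constant ⇒ V ∝ T: P₂ = P₁; V₂ = V₁·(T₂/T₁) = 1123 L.
T constant ⇒ Boyle's law P V = const: T₃ = T₂; V₃ = V₂·(P₂/P₃) = 919.2 L.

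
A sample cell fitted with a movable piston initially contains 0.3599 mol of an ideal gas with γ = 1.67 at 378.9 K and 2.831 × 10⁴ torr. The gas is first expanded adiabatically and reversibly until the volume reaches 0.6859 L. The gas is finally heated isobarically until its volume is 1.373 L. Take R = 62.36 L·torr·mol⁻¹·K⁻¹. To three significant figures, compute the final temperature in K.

T₃ ≈ 436 K

From PV = nRT: V₁ = nRT₁/P₁ = 0.3004 L.
Adiabatic (γ = 1.67), T V^(γ−1) and P V^γ constant: T₂ = T₁·(V₁/V₂)^(γ−1) = 217.9 K; P₂ = P₁·(V₁/V₂)^γ = 7130 torr.
Isobaric, so V/T is constant: P₃ = P₂; T₃ = T₂·(V₃/V₂) = 436.2 K.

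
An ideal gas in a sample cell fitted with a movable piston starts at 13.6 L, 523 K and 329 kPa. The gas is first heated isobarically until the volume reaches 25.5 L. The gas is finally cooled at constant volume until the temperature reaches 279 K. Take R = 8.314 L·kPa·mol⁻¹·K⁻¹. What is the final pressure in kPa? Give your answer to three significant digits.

Isobaric, so V/T is constant: P₂ = P₁; T₂ = T₁·(V₂/V₁) = 980.6 K.
Isochoric, so P/T is constant: V₃ = V₂; P₃ = P₂·(T₃/T₂) = 93.60 kPa.

P₃ ≈ 93.6 kPa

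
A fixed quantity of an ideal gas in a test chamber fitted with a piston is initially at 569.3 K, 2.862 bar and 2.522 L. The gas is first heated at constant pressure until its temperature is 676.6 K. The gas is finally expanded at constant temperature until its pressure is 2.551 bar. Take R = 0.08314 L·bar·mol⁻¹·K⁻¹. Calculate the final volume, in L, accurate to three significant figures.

Isobaric, so V/T is constant: P₂ = P₁; V₂ = V₁·(T₂/T₁) = 2.997 L.
T constant ⇒ Boyle's law P V = const: T₃ = T₂; V₃ = V₂·(P₂/P₃) = 3.363 L.

V₃ ≈ 3.36 L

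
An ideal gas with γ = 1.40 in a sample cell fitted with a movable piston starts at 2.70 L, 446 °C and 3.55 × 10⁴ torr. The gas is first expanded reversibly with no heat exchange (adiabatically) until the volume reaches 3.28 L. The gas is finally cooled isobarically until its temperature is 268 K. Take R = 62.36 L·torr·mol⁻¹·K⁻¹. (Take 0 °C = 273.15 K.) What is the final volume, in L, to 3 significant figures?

V₃ ≈ 1.32 L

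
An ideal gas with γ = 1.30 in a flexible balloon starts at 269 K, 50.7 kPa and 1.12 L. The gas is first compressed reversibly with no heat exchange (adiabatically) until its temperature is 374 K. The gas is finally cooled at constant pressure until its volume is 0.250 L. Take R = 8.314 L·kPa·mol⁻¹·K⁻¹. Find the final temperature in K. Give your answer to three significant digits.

Reversible adiabatic, γ = 1.30: P₂ = P₁·(T₂/T₁)^(γ/(γ−1)) = 211.4 kPa; V₂ = V₁·(T₁/T₂)^(1/(γ−1)) = 0.3734 L.
P constant ⇒ V ∝ T: P₃ = P₂; T₃ = T₂·(V₃/V₂) = 250.4 K.

T₃ ≈ 250 K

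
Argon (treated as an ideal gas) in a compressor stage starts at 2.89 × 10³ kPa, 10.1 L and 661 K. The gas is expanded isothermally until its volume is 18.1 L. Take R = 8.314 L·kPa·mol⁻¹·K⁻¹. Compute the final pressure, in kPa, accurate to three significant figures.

P₂ ≈ 1.61e+03 kPa

T constant ⇒ Boyle's law P V = const: T₂ = T₁; P₂ = P₁·(V₁/V₂) = 1613 kPa.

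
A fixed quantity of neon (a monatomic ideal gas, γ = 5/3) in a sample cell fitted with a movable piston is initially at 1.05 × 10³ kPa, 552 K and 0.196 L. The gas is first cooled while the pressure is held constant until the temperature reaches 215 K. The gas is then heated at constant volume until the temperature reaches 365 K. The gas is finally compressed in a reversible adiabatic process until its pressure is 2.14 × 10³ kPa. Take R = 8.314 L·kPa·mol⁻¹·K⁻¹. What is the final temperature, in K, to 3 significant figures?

Isobaric, so V/T is constant: P₂ = P₁; V₂ = V₁·(T₂/T₁) = 0.07634 L.
Isochoric, so P/T is constant: V₃ = V₂; P₃ = P₂·(T₃/T₂) = 1783 kPa.
Reversible adiabatic, γ = 5/3: T₄ = T₃·(P₄/P₃)^((γ−1)/γ) = 392.7 K; V₄ = V₃·(P₃/P₄)^(1/γ) = 0.06841 L.

T₄ ≈ 393 K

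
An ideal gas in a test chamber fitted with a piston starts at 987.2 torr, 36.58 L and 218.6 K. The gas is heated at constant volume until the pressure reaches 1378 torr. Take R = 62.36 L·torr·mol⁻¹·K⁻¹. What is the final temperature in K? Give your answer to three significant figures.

V constant ⇒ P ∝ T: V₂ = V₁; T₂ = T₁·(P₂/P₁) = 305.1 K.

T₂ ≈ 305 K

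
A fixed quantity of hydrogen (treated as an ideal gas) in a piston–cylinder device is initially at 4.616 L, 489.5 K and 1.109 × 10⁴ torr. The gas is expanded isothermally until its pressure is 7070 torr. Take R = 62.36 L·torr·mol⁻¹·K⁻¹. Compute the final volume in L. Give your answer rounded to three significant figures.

T constant ⇒ Boyle's law P V = const: T₂ = T₁; V₂ = V₁·(P₁/P₂) = 7.241 L.

V₂ ≈ 7.24 L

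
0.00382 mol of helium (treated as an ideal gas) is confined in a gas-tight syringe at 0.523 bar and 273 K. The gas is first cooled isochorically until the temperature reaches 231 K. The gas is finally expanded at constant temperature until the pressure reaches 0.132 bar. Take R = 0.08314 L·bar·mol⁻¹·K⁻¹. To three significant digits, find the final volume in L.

From PV = nRT: V₁ = nRT₁/P₁ = 0.1658 L.
V constant ⇒ P ∝ T: V₂ = V₁; P₂ = P₁·(T₂/T₁) = 0.4425 bar.
T constant ⇒ Boyle's law P V = const: T₃ = T₂; V₃ = V₂·(P₂/P₃) = 0.5558 L.

V₃ ≈ 0.556 L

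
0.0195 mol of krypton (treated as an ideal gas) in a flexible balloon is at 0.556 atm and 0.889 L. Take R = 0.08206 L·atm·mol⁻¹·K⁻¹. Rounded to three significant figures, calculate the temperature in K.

PV = nRT ⇒ T = PV/(nR) = (0.556 × 0.889) / (0.0195 × 0.08206)

T ≈ 309 K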